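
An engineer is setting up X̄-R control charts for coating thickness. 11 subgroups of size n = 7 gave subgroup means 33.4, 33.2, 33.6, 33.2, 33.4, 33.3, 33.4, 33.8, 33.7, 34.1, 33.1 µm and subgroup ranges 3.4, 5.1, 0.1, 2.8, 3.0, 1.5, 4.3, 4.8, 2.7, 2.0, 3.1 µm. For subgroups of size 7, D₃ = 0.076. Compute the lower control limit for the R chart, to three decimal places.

0.227

R̄ = (3.4 + 5.1 + 0.1 + 2.8 + 3.0 + 1.5 + 4.3 + 4.8 + 2.7 + 2.0 + 3.1) / 11 = 32.8000 / 11 = 2.9818
LCL_R = D₃·R̄ = 0.076 × 2.9818 = 0.2266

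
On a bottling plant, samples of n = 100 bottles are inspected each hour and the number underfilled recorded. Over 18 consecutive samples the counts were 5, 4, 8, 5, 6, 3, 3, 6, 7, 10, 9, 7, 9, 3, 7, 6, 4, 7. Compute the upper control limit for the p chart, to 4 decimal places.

0.1321

p̄ = Σdᵢ / (k·n) = 109 / (18 × 100) = 0.06056
UCL = p̄ + 3·√(p̄(1−p̄)/n) = 0.06056 + 3 × √(0.06056×0.93944/100) = 0.06056 + 3 × 0.02385 = 0.13211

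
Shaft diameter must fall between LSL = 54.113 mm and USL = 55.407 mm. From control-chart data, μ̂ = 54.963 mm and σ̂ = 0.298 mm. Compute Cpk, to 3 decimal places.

0.497

Cpu = (USL − μ̂) / (3σ̂) = (55.407 − 54.963) / (3 × 0.298) = 0.4966; Cpl = (μ̂ − LSL) / (3σ̂) = (54.963 − 54.113) / (3 × 0.298) = 0.9508; Cpk = min(Cpu, Cpl) = 0.4966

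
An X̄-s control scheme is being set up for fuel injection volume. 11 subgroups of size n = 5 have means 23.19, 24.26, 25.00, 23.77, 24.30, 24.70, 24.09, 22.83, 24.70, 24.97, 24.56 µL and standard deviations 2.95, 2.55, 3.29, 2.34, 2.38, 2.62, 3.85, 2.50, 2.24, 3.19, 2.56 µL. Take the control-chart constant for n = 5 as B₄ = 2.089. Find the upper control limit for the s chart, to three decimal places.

s̄ = (2.95 + 2.55 + 3.29 + 2.34 + 2.38 + 2.62 + 3.85 + 2.50 + 2.24 + 3.19 + 2.56) / 11 = 2.7700
UCL_s = B₄·s̄ = 2.089 × 2.7700 = 5.7865

5.787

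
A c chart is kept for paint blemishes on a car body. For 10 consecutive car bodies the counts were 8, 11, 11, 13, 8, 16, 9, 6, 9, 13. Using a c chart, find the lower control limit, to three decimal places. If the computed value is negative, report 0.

0.725

c̄ = (8 + 11 + 11 + 13 + 8 + 16 + 9 + 6 + 9 + 13) / 10 = 104 / 10 = 10.4000
LCL = c̄ − 3√c̄ = 10.4000 − 3 × 3.2249 = 0.7253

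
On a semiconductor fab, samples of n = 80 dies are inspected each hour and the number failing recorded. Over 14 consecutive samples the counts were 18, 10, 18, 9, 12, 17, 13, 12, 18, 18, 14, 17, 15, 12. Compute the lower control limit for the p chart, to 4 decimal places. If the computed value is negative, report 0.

0.0520

p̄ = Σdᵢ / (k·n) = 203 / (14 × 80) = 0.18125
LCL = p̄ − 3·√(p̄(1−p̄)/n) = 0.18125 − 3 × 0.04307 = 0.05204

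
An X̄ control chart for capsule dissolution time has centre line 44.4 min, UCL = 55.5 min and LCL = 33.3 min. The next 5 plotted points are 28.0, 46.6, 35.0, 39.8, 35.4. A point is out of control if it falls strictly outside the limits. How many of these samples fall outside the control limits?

1

Compare each point to [33.3, 55.5]: sample 1 = 28.0 < LCL.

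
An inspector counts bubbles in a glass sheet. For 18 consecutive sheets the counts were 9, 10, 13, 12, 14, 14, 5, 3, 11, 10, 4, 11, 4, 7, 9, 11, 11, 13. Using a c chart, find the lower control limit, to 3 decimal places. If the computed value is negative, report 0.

c̄ = (9 + 10 + 13 + 12 + 14 + 14 + 5 + 3 + 11 + 10 + 4 + 11 + 4 + 7 + 9 + 11 + 11 + 13) / 18 = 171 / 18 = 9.5000
LCL = c̄ − 3√c̄ = 9.5000 − 3 × 3.0822 = 0.2534

0.253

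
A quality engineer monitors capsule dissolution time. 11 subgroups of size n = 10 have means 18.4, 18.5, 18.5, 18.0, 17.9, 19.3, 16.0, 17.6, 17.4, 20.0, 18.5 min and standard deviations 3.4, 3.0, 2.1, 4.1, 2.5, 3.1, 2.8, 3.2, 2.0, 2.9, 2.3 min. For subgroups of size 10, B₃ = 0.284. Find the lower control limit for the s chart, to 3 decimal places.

s̄ = (3.4 + 3.0 + 2.1 + 4.1 + 2.5 + 3.1 + 2.8 + 3.2 + 2.0 + 2.9 + 2.3) / 11 = 2.8545
LCL_s = B₃·s̄ = 0.284 × 2.8545 = 0.8107

0.811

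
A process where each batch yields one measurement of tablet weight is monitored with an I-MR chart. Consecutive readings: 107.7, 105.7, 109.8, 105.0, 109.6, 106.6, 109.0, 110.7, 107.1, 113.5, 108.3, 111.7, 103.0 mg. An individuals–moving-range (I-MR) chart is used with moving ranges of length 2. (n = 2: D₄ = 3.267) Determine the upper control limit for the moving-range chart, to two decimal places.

13.59

Moving ranges: 2.0, 4.1, 4.8, 4.6, 3.0, 2.4, 1.7, 3.6, 6.4, 5.2, 3.4, 8.7; M̄R̄ = 49.9000 / 12 = 4.1583
UCL_MR = D₄·M̄R̄ = 3.267 × 4.1583 = 13.5853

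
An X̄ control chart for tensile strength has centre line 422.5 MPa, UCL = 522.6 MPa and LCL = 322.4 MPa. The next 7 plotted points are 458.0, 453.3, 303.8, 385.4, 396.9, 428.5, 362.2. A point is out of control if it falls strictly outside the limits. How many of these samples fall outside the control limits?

1

Compare each point to [322.4, 522.6]: sample 3 = 303.8 < LCL.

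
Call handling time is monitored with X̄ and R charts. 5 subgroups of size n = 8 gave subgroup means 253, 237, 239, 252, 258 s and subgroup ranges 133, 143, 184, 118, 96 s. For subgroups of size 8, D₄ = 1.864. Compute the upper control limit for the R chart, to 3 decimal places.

R̄ = (133 + 143 + 184 + 118 + 96) / 5 = 674.0000 / 5 = 134.8000
UCL_R = D₄·R̄ = 1.864 × 134.8000 = 251.2672

251.267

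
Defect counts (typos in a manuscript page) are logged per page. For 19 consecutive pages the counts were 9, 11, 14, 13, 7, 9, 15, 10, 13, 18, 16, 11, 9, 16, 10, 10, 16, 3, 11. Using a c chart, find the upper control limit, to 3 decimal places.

21.863

c̄ = (9 + 11 + 14 + 13 + 7 + 9 + 15 + 10 + 13 + 18 + 16 + 11 + 9 + 16 + 10 + 10 + 16 + 3 + 11) / 19 = 221 / 19 = 11.6316
UCL = c̄ + 3√c̄ = 11.6316 + 3 × √11.6316 = 11.6316 + 3 × 3.4105 = 21.8631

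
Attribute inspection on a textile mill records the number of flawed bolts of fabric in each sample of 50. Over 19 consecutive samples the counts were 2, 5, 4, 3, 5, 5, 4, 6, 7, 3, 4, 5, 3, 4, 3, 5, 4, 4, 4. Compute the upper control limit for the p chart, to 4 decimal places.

0.2020

p̄ = Σdᵢ / (k·n) = 80 / (19 × 50) = 0.08421
UCL = p̄ + 3·√(p̄(1−p̄)/n) = 0.08421 + 3 × √(0.08421×0.91579/50) = 0.08421 + 3 × 0.03927 = 0.20203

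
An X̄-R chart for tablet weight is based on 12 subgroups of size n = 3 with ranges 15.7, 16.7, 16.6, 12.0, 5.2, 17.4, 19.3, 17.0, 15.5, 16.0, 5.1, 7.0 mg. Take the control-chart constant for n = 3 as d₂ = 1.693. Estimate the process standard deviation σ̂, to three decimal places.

R̄ = (15.7 + 16.7 + 16.6 + 12.0 + 5.2 + 17.4 + 19.3 + 17.0 + 15.5 + 16.0 + 5.1 + 7.0) / 12 = 13.6250
σ̂ = R̄ / d₂ = 13.6250 / 1.693 = 8.0478

8.048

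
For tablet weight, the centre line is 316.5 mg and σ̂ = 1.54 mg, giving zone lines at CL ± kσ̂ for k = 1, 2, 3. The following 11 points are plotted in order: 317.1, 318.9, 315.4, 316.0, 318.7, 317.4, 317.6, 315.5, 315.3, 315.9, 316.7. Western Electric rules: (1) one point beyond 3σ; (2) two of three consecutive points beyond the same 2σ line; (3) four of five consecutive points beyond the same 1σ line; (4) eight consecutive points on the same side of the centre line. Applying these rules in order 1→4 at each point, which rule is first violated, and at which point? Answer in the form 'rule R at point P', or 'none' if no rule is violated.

Zone of each point (C = within 1σ̂, B = 1σ̂–2σ̂, A = 2σ̂–3σ̂, * = beyond 3σ̂; sign = side of CL): 1:+C, 2:+B, 3:-C, 4:-C, 5:+B, 6:+C, 7:+C, 8:-C, 9:-C, 10:-C, 11:+C
No rule fires across all 11 points.

none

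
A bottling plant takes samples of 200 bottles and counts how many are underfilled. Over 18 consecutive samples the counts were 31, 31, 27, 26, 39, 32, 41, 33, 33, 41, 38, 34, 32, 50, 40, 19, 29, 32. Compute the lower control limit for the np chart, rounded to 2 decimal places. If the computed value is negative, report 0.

p̄ = Σdᵢ / (k·n) = 608 / (18 × 200) = 0.16889
LCL = np̄ − 3·√(np̄(1−p̄)) = 33.7778 − 3 × 5.2984 = 17.8826

17.88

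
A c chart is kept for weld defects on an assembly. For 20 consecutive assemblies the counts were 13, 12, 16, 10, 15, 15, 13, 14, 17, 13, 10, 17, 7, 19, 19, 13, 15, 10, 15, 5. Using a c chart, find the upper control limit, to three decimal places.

c̄ = (13 + 12 + 16 + 10 + 15 + 15 + 13 + 14 + 17 + 13 + 10 + 17 + 7 + 19 + 19 + 13 + 15 + 10 + 15 + 5) / 20 = 268 / 20 = 13.4000
UCL = c̄ + 3√c̄ = 13.4000 + 3 × √13.4000 = 13.4000 + 3 × 3.6606 = 24.3818

24.382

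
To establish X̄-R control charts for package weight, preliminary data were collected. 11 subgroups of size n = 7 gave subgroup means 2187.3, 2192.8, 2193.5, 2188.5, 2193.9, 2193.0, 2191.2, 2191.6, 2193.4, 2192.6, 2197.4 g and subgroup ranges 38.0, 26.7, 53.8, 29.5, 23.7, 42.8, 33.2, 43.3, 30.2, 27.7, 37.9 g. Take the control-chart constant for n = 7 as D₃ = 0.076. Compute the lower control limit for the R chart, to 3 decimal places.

2.672

R̄ = (38.0 + 26.7 + 53.8 + 29.5 + 23.7 + 42.8 + 33.2 + 43.3 + 30.2 + 27.7 + 37.9) / 11 = 386.8000 / 11 = 35.1636
LCL_R = D₃·R̄ = 0.076 × 35.1636 = 2.6724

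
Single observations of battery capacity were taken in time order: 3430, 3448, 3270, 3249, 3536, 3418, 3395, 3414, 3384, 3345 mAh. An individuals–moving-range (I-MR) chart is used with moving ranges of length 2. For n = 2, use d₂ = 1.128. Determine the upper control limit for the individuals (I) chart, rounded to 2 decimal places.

3605.51

X̄ = (3430 + 3448 + 3270 + 3249 + 3536 + 3418 + 3395 + 3414 + 3384 + 3345) / 10 = 3388.9000
Moving ranges: 18, 178, 21, 287, 118, 23, 19, 30, 39; M̄R̄ = 733.0000 / 9 = 81.4444
UCL = X̄ + 3·M̄R̄/d₂ = 3388.9000 + 3 × 81.4444 / 1.128 = 3605.5076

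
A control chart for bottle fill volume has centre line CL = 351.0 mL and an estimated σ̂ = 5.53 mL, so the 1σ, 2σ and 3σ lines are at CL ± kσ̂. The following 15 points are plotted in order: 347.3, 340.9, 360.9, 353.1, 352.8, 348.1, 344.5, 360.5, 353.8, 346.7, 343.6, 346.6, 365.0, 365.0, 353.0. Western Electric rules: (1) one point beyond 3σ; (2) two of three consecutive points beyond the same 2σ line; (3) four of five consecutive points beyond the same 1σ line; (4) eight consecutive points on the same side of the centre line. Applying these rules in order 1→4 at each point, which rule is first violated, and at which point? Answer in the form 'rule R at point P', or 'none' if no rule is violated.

rule 2 at point 14

Zone of each point (C = within 1σ̂, B = 1σ̂–2σ̂, A = 2σ̂–3σ̂, * = beyond 3σ̂; sign = side of CL): 1:-C, 2:-B, 3:+B, 4:+C, 5:+C, 6:-C, 7:-B, 8:+B, 9:+C, 10:-C, 11:-B, 12:-C, 13:+A, 14:+A, 15:+C
Rule 2 (two of three consecutive points beyond the same 2σ limit) is satisfied at point 14.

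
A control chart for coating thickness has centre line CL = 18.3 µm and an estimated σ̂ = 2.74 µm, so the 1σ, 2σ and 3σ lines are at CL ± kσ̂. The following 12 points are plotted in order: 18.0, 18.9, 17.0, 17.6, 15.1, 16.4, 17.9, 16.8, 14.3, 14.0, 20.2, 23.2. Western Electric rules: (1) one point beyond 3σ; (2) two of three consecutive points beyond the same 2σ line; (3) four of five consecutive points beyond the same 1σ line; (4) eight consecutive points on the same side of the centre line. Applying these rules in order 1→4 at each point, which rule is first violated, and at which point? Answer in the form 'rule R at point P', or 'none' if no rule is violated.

Zone of each point (C = within 1σ̂, B = 1σ̂–2σ̂, A = 2σ̂–3σ̂, * = beyond 3σ̂; sign = side of CL): 1:-C, 2:+C, 3:-C, 4:-C, 5:-B, 6:-C, 7:-C, 8:-C, 9:-B, 10:-B, 11:+C, 12:+B
Rule 4 (eight consecutive points on the same side of the centre line) is satisfied at point 10.

rule 4 at point 10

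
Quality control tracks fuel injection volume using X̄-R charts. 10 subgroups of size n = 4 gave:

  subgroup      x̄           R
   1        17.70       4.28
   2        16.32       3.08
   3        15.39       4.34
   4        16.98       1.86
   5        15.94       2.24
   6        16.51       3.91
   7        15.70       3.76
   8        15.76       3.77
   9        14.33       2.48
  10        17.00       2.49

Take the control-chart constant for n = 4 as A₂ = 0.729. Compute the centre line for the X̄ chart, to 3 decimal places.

16.163

X̄̄ = (17.70 + 16.32 + 15.39 + 16.98 + 15.94 + 16.51 + 15.70 + 15.76 + 14.33 + 17.00) / 10 = 161.6300 / 10 = 16.1630
CL = X̄̄ = 16.1630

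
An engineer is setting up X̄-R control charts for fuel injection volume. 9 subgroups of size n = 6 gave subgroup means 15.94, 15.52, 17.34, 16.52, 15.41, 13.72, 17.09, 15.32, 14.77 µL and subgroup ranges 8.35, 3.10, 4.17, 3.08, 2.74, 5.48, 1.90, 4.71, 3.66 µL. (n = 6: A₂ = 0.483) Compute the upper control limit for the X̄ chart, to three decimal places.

X̄̄ = (15.94 + 15.52 + 17.34 + 16.52 + 15.41 + 13.72 + 17.09 + 15.32 + 14.77) / 9 = 141.6300 / 9 = 15.7367
R̄ = (8.35 + 3.10 + 4.17 + 3.08 + 2.74 + 5.48 + 1.90 + 4.71 + 3.66) / 9 = 37.1900 / 9 = 4.1322
UCL = X̄̄ + A₂·R̄ = 15.7367 + 0.483 × 4.1322 = 17.7325

17.733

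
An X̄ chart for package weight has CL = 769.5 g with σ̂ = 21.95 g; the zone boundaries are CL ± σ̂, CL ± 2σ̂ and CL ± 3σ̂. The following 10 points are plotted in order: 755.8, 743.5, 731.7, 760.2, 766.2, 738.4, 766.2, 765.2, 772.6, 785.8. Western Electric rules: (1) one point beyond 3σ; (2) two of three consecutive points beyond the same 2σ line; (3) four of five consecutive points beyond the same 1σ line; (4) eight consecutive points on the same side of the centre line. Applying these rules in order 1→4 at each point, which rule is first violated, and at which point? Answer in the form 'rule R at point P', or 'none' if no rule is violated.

rule 4 at point 8

Zone of each point (C = within 1σ̂, B = 1σ̂–2σ̂, A = 2σ̂–3σ̂, * = beyond 3σ̂; sign = side of CL): 1:-C, 2:-B, 3:-B, 4:-C, 5:-C, 6:-B, 7:-C, 8:-C, 9:+C, 10:+C
Rule 4 (eight consecutive points on the same side of the centre line) is satisfied at point 8.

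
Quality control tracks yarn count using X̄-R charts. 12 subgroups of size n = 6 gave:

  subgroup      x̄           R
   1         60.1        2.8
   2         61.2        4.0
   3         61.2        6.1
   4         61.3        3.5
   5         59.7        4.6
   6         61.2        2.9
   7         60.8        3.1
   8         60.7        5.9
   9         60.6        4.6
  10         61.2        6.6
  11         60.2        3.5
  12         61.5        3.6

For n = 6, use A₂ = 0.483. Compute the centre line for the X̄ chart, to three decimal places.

60.808

X̄̄ = (60.1 + 61.2 + 61.2 + 61.3 + 59.7 + 61.2 + 60.8 + 60.7 + 60.6 + 61.2 + 60.2 + 61.5) / 12 = 729.7000 / 12 = 60.8083
CL = X̄̄ = 60.8083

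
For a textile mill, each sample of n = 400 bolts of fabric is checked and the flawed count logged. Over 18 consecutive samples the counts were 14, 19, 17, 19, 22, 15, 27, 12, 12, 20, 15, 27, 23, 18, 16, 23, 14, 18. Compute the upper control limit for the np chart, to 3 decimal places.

p̄ = Σdᵢ / (k·n) = 331 / (18 × 400) = 0.04597
UCL = np̄ + 3·√(np̄(1−p̄)) = 18.3889 + 3 × √(18.3889×0.95403) = 18.3889 + 3 × 4.1885 = 30.9544

30.954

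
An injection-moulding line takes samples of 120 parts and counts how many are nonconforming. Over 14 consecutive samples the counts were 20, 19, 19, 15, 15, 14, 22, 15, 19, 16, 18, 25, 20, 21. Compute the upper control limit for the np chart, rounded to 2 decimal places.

30.28

p̄ = Σdᵢ / (k·n) = 258 / (14 × 120) = 0.15357
UCL = np̄ + 3·√(np̄(1−p̄)) = 18.4286 + 3 × √(18.4286×0.84643) = 18.4286 + 3 × 3.9495 = 30.2770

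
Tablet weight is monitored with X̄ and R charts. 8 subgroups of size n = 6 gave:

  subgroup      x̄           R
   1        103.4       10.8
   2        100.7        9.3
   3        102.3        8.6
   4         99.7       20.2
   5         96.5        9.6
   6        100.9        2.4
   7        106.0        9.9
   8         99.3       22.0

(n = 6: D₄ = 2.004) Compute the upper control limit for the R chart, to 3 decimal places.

23.246

R̄ = (10.8 + 9.3 + 8.6 + 20.2 + 9.6 + 2.4 + 9.9 + 22.0) / 8 = 92.8000 / 8 = 11.6000
UCL_R = D₄·R̄ = 2.004 × 11.6000 = 23.2464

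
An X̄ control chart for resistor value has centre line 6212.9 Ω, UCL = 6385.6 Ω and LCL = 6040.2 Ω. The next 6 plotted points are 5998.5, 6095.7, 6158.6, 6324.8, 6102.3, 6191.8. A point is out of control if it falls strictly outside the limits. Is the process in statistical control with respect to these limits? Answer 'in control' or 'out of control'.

out of control

Compare each point to [6040.2, 6385.6]: sample 1 = 5998.5 < LCL.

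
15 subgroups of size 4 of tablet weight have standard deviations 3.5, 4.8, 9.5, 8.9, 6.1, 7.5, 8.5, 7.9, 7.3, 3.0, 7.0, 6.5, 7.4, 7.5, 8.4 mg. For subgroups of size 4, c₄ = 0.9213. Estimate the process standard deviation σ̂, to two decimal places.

s̄ = (3.5 + 4.8 + 9.5 + 8.9 + 6.1 + 7.5 + 8.5 + 7.9 + 7.3 + 3.0 + 7.0 + 6.5 + 7.4 + 7.5 + 8.4) / 15 = 6.9200
σ̂ = s̄ / c₄ = 6.9200 / 0.9213 = 7.5111

7.51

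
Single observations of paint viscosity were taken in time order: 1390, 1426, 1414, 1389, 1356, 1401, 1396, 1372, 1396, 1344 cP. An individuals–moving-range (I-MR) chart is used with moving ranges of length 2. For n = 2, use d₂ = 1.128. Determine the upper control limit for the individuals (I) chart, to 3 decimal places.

1464.050

X̄ = (1390 + 1426 + 1414 + 1389 + 1356 + 1401 + 1396 + 1372 + 1396 + 1344) / 10 = 1388.4000
Moving ranges: 36, 12, 25, 33, 45, 5, 24, 24, 52; M̄R̄ = 256.0000 / 9 = 28.4444
UCL = X̄ + 3·M̄R̄/d₂ = 1388.4000 + 3 × 28.4444 / 1.128 = 1464.0501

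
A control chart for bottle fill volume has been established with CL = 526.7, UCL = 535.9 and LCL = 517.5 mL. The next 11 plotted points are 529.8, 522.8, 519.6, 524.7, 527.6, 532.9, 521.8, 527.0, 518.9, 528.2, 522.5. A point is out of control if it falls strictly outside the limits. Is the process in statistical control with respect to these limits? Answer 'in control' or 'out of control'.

in control

All 11 points lie within [517.5, 535.9].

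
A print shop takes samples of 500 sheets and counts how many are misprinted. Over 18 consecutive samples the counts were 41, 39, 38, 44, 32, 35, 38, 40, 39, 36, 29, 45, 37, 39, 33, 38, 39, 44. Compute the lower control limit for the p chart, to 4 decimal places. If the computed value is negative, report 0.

0.0406

p̄ = Σdᵢ / (k·n) = 686 / (18 × 500) = 0.07622
LCL = p̄ − 3·√(p̄(1−p̄)/n) = 0.07622 − 3 × 0.01187 = 0.04062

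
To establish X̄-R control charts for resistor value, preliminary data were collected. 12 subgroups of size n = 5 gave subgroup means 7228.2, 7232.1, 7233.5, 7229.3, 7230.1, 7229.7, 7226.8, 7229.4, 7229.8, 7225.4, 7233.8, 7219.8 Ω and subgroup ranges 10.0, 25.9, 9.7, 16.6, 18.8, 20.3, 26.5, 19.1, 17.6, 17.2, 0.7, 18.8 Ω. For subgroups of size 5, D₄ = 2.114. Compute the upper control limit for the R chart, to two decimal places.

R̄ = (10.0 + 25.9 + 9.7 + 16.6 + 18.8 + 20.3 + 26.5 + 19.1 + 17.6 + 17.2 + 0.7 + 18.8) / 12 = 201.2000 / 12 = 16.7667
UCL_R = D₄·R̄ = 2.114 × 16.7667 = 35.4447

35.44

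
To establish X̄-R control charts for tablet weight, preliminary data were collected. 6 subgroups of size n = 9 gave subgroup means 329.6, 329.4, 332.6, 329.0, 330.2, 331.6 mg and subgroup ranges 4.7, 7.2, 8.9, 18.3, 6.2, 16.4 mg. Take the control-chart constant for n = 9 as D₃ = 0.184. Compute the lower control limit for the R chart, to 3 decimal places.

R̄ = (4.7 + 7.2 + 8.9 + 18.3 + 6.2 + 16.4) / 6 = 61.7000 / 6 = 10.2833
LCL_R = D₃·R̄ = 0.184 × 10.2833 = 1.8921

1.892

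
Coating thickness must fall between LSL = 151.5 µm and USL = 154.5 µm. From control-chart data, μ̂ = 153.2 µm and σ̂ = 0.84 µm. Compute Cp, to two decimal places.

0.60

Cp = (USL − LSL) / (6σ̂) = (154.5 − 151.5) / (6 × 0.84) = 3.0000 / 5.0400 = 0.5952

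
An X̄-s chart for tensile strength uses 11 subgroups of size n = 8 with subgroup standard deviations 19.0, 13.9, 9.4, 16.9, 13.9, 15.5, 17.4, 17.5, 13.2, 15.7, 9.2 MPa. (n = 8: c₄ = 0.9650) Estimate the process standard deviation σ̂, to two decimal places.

15.22

s̄ = (19.0 + 13.9 + 9.4 + 16.9 + 13.9 + 15.5 + 17.4 + 17.5 + 13.2 + 15.7 + 9.2) / 11 = 14.6909
σ̂ = s̄ / c₄ = 14.6909 / 0.9650 = 15.2237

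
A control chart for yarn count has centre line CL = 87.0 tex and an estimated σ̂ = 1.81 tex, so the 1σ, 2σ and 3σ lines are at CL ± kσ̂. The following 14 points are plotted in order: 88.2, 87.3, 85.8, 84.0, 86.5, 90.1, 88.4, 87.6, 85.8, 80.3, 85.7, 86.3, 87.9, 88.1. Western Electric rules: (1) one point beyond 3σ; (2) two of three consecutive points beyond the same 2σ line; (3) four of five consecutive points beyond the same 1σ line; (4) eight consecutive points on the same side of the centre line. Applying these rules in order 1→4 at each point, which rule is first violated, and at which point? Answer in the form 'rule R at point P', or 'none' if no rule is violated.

Zone of each point (C = within 1σ̂, B = 1σ̂–2σ̂, A = 2σ̂–3σ̂, * = beyond 3σ̂; sign = side of CL): 1:+C, 2:+C, 3:-C, 4:-B, 5:-C, 6:+B, 7:+C, 8:+C, 9:-C, 10:-*, 11:-C, 12:-C, 13:+C, 14:+C
Rule 1 (one point beyond the 3σ limits) is satisfied at point 10.

rule 1 at point 10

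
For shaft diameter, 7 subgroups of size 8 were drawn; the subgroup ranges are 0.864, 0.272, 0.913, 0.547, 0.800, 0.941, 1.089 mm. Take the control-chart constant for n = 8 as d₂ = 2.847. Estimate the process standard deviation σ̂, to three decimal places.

R̄ = (0.864 + 0.272 + 0.913 + 0.547 + 0.800 + 0.941 + 1.089) / 7 = 0.7751
σ̂ = R̄ / d₂ = 0.7751 / 2.847 = 0.2723

0.272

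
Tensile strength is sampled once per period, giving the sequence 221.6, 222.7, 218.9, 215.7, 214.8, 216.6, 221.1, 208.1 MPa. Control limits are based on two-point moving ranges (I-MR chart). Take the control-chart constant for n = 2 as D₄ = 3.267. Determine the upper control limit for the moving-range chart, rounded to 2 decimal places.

13.21

Moving ranges: 1.1, 3.8, 3.2, 0.9, 1.8, 4.5, 13.0; M̄R̄ = 28.3000 / 7 = 4.0429
UCL_MR = D₄·M̄R̄ = 3.267 × 4.0429 = 13.2080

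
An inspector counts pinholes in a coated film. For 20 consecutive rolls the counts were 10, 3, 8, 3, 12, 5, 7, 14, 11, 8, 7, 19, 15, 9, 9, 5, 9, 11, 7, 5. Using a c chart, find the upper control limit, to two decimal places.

17.77

c̄ = (10 + 3 + 8 + 3 + 12 + 5 + 7 + 14 + 11 + 8 + 7 + 19 + 15 + 9 + 9 + 5 + 9 + 11 + 7 + 5) / 20 = 177 / 20 = 8.8500
UCL = c̄ + 3√c̄ = 8.8500 + 3 × √8.8500 = 8.8500 + 3 × 2.9749 = 17.7747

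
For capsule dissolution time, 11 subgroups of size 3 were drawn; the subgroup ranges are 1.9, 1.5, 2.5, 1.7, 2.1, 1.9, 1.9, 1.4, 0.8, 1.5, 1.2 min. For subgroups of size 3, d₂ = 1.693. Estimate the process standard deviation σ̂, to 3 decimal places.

R̄ = (1.9 + 1.5 + 2.5 + 1.7 + 2.1 + 1.9 + 1.9 + 1.4 + 0.8 + 1.5 + 1.2) / 11 = 1.6727
σ̂ = R̄ / d₂ = 1.6727 / 1.693 = 0.9880

0.988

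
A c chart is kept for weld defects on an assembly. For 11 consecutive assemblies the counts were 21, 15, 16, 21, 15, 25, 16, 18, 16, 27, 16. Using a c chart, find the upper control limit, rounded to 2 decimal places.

c̄ = (21 + 15 + 16 + 21 + 15 + 25 + 16 + 18 + 16 + 27 + 16) / 11 = 206 / 11 = 18.7273
UCL = c̄ + 3√c̄ = 18.7273 + 3 × √18.7273 = 18.7273 + 3 × 4.3275 = 31.7098

31.71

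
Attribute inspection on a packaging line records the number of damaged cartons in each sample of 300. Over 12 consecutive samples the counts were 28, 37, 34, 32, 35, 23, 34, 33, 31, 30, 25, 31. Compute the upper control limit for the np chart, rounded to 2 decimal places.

46.92

p̄ = Σdᵢ / (k·n) = 373 / (12 × 300) = 0.10361
UCL = np̄ + 3·√(np̄(1−p̄)) = 31.0833 + 3 × √(31.0833×0.89639) = 31.0833 + 3 × 5.2785 = 46.9189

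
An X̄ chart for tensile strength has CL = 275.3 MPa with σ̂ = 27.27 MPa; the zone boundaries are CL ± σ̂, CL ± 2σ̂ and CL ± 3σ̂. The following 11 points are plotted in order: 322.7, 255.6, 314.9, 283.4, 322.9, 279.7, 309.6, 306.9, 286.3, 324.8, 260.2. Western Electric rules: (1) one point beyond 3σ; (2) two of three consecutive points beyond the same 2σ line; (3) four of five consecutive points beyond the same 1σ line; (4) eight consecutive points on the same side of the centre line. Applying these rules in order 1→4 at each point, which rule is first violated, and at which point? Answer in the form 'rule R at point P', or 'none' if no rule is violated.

Zone of each point (C = within 1σ̂, B = 1σ̂–2σ̂, A = 2σ̂–3σ̂, * = beyond 3σ̂; sign = side of CL): 1:+B, 2:-C, 3:+B, 4:+C, 5:+B, 6:+C, 7:+B, 8:+B, 9:+C, 10:+B, 11:-C
Rule 4 (eight consecutive points on the same side of the centre line) is satisfied at point 10.

rule 4 at point 10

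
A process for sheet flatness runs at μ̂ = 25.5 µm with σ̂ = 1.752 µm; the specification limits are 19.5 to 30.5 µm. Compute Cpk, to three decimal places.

Cpu = (USL − μ̂) / (3σ̂) = (30.5 − 25.5) / (3 × 1.752) = 0.9513; Cpl = (μ̂ − LSL) / (3σ̂) = (25.5 − 19.5) / (3 × 1.752) = 1.1416; Cpk = min(Cpu, Cpl) = 0.9513

0.951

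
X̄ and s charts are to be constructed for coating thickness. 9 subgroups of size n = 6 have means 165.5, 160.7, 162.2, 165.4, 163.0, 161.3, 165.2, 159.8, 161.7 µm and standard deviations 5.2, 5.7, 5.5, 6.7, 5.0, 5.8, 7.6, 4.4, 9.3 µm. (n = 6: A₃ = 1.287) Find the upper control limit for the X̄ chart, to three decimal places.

X̄̄ = (165.5 + 160.7 + 162.2 + 165.4 + 163.0 + 161.3 + 165.2 + 159.8 + 161.7) / 9 = 162.7556
s̄ = (5.2 + 5.7 + 5.5 + 6.7 + 5.0 + 5.8 + 7.6 + 4.4 + 9.3) / 9 = 6.1333
UCL = X̄̄ + A₃·s̄ = 162.7556 + 1.287 × 6.1333 = 170.6492

170.649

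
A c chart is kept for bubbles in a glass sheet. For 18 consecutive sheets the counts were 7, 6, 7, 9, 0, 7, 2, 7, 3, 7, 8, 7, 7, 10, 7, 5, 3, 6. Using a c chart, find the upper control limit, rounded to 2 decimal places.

c̄ = (7 + 6 + 7 + 9 + 0 + 7 + 2 + 7 + 3 + 7 + 8 + 7 + 7 + 10 + 7 + 5 + 3 + 6) / 18 = 108 / 18 = 6.0000
UCL = c̄ + 3√c̄ = 6.0000 + 3 × √6.0000 = 6.0000 + 3 × 2.4495 = 13.3485

13.35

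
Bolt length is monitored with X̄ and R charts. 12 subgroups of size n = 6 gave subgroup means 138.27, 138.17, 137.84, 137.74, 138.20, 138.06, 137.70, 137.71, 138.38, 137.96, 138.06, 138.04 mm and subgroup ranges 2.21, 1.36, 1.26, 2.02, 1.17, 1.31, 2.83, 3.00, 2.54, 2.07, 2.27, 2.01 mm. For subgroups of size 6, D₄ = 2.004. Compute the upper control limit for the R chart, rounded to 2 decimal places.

R̄ = (2.21 + 1.36 + 1.26 + 2.02 + 1.17 + 1.31 + 2.83 + 3.00 + 2.54 + 2.07 + 2.27 + 2.01) / 12 = 24.0500 / 12 = 2.0042
UCL_R = D₄·R̄ = 2.004 × 2.0042 = 4.0164

4.02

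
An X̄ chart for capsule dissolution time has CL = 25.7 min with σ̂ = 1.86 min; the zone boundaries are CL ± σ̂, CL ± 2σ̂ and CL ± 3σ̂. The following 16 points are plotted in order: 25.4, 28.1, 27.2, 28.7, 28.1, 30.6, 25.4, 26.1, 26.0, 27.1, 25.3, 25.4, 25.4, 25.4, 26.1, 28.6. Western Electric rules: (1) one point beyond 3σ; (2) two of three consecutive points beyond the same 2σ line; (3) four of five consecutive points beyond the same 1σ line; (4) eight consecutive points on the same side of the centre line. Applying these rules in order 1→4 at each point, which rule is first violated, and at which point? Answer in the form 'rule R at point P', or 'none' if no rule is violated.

rule 3 at point 6

Zone of each point (C = within 1σ̂, B = 1σ̂–2σ̂, A = 2σ̂–3σ̂, * = beyond 3σ̂; sign = side of CL): 1:-C, 2:+B, 3:+C, 4:+B, 5:+B, 6:+A, 7:-C, 8:+C, 9:+C, 10:+C, 11:-C, 12:-C, 13:-C, 14:-C, 15:+C, 16:+B
Rule 3 (four of five consecutive points beyond the same 1σ limit) is satisfied at point 6.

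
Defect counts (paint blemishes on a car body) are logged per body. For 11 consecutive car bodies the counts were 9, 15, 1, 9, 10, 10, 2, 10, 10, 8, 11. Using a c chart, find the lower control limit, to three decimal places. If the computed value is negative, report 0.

c̄ = (9 + 15 + 1 + 9 + 10 + 10 + 2 + 10 + 10 + 8 + 11) / 11 = 95 / 11 = 8.6364
LCL = c̄ − 3√c̄ = 8.6364 − 3 × 2.9388 = -0.1799 → 0 (cannot be negative)

0.000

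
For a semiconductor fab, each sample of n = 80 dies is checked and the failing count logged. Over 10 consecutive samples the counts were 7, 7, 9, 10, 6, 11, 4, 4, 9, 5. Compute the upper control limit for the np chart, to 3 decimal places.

p̄ = Σdᵢ / (k·n) = 72 / (10 × 80) = 0.09000
UCL = np̄ + 3·√(np̄(1−p̄)) = 7.2000 + 3 × √(7.2000×0.91000) = 7.2000 + 3 × 2.5597 = 14.8791

14.879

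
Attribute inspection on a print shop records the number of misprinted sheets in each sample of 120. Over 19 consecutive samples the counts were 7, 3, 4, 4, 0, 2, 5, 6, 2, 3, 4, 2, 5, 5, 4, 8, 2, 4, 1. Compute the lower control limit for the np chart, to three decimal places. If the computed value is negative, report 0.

p̄ = Σdᵢ / (k·n) = 71 / (19 × 120) = 0.03114
LCL = np̄ − 3·√(np̄(1−p̄)) = 3.7368 − 3 × 1.9028 = -1.9714 → 0 (negative, so LCL = 0)

0.000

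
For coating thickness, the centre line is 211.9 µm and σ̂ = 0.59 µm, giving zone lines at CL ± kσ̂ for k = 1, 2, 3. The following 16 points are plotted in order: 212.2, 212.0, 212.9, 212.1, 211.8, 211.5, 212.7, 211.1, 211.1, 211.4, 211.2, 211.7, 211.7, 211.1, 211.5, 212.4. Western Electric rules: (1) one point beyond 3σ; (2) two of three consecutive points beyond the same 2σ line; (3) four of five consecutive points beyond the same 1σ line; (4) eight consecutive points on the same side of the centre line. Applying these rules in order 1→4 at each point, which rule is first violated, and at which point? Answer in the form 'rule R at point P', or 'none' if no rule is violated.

rule 4 at point 15

Zone of each point (C = within 1σ̂, B = 1σ̂–2σ̂, A = 2σ̂–3σ̂, * = beyond 3σ̂; sign = side of CL): 1:+C, 2:+C, 3:+B, 4:+C, 5:-C, 6:-C, 7:+B, 8:-B, 9:-B, 10:-C, 11:-B, 12:-C, 13:-C, 14:-B, 15:-C, 16:+C
Rule 4 (eight consecutive points on the same side of the centre line) is satisfied at point 15.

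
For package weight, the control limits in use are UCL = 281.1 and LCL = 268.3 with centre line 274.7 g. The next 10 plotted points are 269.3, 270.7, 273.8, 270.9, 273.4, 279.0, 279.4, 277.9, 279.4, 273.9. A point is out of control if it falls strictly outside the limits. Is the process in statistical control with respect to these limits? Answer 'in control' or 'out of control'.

All 10 points lie within [268.3, 281.1].

in control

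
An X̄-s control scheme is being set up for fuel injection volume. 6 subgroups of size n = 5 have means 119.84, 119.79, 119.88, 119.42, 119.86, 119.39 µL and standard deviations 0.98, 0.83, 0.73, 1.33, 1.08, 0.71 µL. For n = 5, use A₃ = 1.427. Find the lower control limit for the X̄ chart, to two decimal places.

118.35

X̄̄ = (119.84 + 119.79 + 119.88 + 119.42 + 119.86 + 119.39) / 6 = 119.6967
s̄ = (0.98 + 0.83 + 0.73 + 1.33 + 1.08 + 0.71) / 6 = 0.9433
LCL = X̄̄ − A₃·s̄ = 119.6967 − 1.427 × 0.9433 = 118.3505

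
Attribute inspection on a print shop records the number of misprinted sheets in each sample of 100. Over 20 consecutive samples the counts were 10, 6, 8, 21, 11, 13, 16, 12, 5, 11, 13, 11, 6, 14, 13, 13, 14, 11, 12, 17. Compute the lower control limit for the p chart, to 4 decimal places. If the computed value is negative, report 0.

0.0215

p̄ = Σdᵢ / (k·n) = 237 / (20 × 100) = 0.11850
LCL = p̄ − 3·√(p̄(1−p̄)/n) = 0.11850 − 3 × 0.03232 = 0.02154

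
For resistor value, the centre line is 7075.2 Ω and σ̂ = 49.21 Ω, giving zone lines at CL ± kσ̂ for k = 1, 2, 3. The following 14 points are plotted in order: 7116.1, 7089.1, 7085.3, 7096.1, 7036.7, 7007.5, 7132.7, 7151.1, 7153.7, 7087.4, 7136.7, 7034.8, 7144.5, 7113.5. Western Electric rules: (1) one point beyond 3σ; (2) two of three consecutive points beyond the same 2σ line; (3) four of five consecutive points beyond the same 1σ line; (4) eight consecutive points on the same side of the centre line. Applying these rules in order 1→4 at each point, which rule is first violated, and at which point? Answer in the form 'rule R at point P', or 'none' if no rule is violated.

rule 3 at point 11

Zone of each point (C = within 1σ̂, B = 1σ̂–2σ̂, A = 2σ̂–3σ̂, * = beyond 3σ̂; sign = side of CL): 1:+C, 2:+C, 3:+C, 4:+C, 5:-C, 6:-B, 7:+B, 8:+B, 9:+B, 10:+C, 11:+B, 12:-C, 13:+B, 14:+C
Rule 3 (four of five consecutive points beyond the same 1σ limit) is satisfied at point 11.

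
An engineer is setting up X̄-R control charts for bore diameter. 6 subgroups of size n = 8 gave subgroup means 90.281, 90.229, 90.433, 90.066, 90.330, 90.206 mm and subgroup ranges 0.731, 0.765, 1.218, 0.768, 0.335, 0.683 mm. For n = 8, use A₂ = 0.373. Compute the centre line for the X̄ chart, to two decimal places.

X̄̄ = (90.281 + 90.229 + 90.433 + 90.066 + 90.330 + 90.206) / 6 = 541.5450 / 6 = 90.2575
CL = X̄̄ = 90.2575

90.26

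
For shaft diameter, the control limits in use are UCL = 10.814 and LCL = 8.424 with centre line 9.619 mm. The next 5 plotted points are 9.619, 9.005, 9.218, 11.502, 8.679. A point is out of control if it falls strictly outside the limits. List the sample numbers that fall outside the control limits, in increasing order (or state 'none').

4

Compare each point to [8.424, 10.814]: sample 4 = 11.502 > UCL.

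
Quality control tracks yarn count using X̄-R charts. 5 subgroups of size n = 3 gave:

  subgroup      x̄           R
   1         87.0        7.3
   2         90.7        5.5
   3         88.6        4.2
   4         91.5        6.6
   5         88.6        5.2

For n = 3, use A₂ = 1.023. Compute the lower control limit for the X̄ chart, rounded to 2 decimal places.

83.39

X̄̄ = (87.0 + 90.7 + 88.6 + 91.5 + 88.6) / 5 = 446.4000 / 5 = 89.2800
R̄ = (7.3 + 5.5 + 4.2 + 6.6 + 5.2) / 5 = 28.8000 / 5 = 5.7600
LCL = X̄̄ − A₂·R̄ = 89.2800 − 1.023 × 5.7600 = 83.3875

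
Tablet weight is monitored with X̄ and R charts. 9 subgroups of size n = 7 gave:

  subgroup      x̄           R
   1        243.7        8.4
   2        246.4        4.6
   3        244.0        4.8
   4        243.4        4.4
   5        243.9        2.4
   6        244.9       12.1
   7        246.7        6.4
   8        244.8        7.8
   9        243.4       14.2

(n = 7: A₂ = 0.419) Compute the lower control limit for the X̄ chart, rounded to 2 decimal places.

X̄̄ = (243.7 + 246.4 + 244.0 + 243.4 + 243.9 + 244.9 + 246.7 + 244.8 + 243.4) / 9 = 2201.2000 / 9 = 244.5778
R̄ = (8.4 + 4.6 + 4.8 + 4.4 + 2.4 + 12.1 + 6.4 + 7.8 + 14.2) / 9 = 65.1000 / 9 = 7.2333
LCL = X̄̄ − A₂·R̄ = 244.5778 − 0.419 × 7.2333 = 241.5470

241.55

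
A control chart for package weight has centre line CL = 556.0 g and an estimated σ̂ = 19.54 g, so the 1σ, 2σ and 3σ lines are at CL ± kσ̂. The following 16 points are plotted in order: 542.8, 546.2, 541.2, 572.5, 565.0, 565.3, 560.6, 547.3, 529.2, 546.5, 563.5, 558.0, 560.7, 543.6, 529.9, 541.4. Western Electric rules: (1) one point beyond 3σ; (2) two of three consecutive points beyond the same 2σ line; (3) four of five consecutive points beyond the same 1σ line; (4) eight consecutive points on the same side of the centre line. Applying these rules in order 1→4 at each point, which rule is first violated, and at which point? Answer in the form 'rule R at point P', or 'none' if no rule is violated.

none

Zone of each point (C = within 1σ̂, B = 1σ̂–2σ̂, A = 2σ̂–3σ̂, * = beyond 3σ̂; sign = side of CL): 1:-C, 2:-C, 3:-C, 4:+C, 5:+C, 6:+C, 7:+C, 8:-C, 9:-B, 10:-C, 11:+C, 12:+C, 13:+C, 14:-C, 15:-B, 16:-C
No rule fires across all 16 points.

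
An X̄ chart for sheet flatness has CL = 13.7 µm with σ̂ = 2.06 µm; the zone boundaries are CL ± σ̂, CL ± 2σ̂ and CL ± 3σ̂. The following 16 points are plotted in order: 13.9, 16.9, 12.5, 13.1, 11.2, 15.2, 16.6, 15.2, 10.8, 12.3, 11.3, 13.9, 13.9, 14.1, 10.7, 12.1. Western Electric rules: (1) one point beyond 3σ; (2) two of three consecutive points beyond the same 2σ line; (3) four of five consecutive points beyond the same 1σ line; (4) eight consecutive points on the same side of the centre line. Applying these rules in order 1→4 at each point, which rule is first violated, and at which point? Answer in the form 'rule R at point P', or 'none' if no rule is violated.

Zone of each point (C = within 1σ̂, B = 1σ̂–2σ̂, A = 2σ̂–3σ̂, * = beyond 3σ̂; sign = side of CL): 1:+C, 2:+B, 3:-C, 4:-C, 5:-B, 6:+C, 7:+B, 8:+C, 9:-B, 10:-C, 11:-B, 12:+C, 13:+C, 14:+C, 15:-B, 16:-C
No rule fires across all 16 points.

none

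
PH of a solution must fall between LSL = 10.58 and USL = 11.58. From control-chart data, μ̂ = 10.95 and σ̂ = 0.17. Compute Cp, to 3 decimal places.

0.980

Cp = (USL − LSL) / (6σ̂) = (11.58 − 10.58) / (6 × 0.17) = 1.0000 / 1.0200 = 0.9804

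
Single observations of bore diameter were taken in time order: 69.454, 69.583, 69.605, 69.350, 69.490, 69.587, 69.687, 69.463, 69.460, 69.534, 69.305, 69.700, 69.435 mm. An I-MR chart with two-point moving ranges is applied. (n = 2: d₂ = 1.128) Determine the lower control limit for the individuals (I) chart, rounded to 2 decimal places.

X̄ = (69.454 + 69.583 + 69.605 + 69.350 + 69.490 + 69.587 + 69.687 + 69.463 + 69.460 + 69.534 + 69.305 + 69.700 + 69.435) / 13 = 69.5118
Moving ranges: 0.129, 0.022, 0.255, 0.140, 0.097, 0.100, 0.224, 0.003, 0.074, 0.229, 0.395, 0.265; M̄R̄ = 1.9330 / 12 = 0.1611
LCL = X̄ − 3·M̄R̄/d₂ = 69.5118 − 3 × 0.1611 / 1.128 = 69.0834

69.08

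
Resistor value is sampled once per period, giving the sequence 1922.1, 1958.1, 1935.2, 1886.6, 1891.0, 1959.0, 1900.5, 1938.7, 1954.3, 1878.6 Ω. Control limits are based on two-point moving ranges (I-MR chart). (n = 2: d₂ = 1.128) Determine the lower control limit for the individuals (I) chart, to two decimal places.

X̄ = (1922.1 + 1958.1 + 1935.2 + 1886.6 + 1891.0 + 1959.0 + 1900.5 + 1938.7 + 1954.3 + 1878.6) / 10 = 1922.4100
Moving ranges: 36.0, 22.9, 48.6, 4.4, 68.0, 58.5, 38.2, 15.6, 75.7; M̄R̄ = 367.9000 / 9 = 40.8778
LCL = X̄ − 3·M̄R̄/d₂ = 1922.4100 − 3 × 40.8778 / 1.128 = 1813.6925

1813.69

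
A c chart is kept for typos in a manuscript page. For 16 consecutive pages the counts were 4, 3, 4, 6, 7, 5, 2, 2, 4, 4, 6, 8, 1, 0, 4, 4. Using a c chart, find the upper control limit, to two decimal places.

10.00

c̄ = (4 + 3 + 4 + 6 + 7 + 5 + 2 + 2 + 4 + 4 + 6 + 8 + 1 + 0 + 4 + 4) / 16 = 64 / 16 = 4.0000
UCL = c̄ + 3√c̄ = 4.0000 + 3 × √4.0000 = 4.0000 + 3 × 2.0000 = 10.0000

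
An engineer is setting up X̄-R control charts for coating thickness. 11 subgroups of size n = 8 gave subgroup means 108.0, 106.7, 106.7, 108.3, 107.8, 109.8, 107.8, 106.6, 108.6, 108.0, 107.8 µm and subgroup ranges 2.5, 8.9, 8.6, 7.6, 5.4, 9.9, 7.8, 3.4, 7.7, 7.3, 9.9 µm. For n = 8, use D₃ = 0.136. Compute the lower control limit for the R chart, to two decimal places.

R̄ = (2.5 + 8.9 + 8.6 + 7.6 + 5.4 + 9.9 + 7.8 + 3.4 + 7.7 + 7.3 + 9.9) / 11 = 79.0000 / 11 = 7.1818
LCL_R = D₃·R̄ = 0.136 × 7.1818 = 0.9767

0.98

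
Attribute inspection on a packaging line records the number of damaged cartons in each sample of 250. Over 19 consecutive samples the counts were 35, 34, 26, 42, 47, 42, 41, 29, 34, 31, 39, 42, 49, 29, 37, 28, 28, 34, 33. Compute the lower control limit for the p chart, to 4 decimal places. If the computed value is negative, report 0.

0.0767

p̄ = Σdᵢ / (k·n) = 680 / (19 × 250) = 0.14316
LCL = p̄ − 3·√(p̄(1−p̄)/n) = 0.14316 − 3 × 0.02215 = 0.07671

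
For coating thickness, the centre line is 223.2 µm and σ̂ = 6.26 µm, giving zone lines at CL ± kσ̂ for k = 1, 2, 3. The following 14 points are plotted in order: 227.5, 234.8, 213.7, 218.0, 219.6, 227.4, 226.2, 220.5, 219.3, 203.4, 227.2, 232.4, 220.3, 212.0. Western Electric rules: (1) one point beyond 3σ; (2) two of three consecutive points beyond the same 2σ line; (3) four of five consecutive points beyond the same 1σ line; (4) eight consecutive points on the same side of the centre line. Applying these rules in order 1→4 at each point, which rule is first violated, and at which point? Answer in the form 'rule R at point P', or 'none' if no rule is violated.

Zone of each point (C = within 1σ̂, B = 1σ̂–2σ̂, A = 2σ̂–3σ̂, * = beyond 3σ̂; sign = side of CL): 1:+C, 2:+B, 3:-B, 4:-C, 5:-C, 6:+C, 7:+C, 8:-C, 9:-C, 10:-*, 11:+C, 12:+B, 13:-C, 14:-B
Rule 1 (one point beyond the 3σ limits) is satisfied at point 10.

rule 1 at point 10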